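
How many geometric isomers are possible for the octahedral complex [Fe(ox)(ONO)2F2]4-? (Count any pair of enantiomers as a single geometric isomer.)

3

An octahedron has six vertices in three trans pairs; every non-trans pair is cis.
Each ox is bidentate and must span two cis positions.
Systematic placement gives 3 geometric isomers: ONO cis, F trans; ONO cis, F cis (chiral); ONO trans, F cis.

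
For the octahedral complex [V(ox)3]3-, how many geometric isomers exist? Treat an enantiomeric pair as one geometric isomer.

1

The six octahedral sites form three mutually perpendicular trans pairs.
Each ox is bidentate and must span two cis positions.
Only one geometric arrangement is possible; it has no improper symmetry element, so it exists as a pair of enantiomers (2 stereoisomers).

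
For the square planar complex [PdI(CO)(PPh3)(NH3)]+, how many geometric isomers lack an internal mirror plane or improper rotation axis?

0

A square has two trans pairs of vertices; adjacent vertices are cis.
There are 3 geometric isomers: (CO/NH3 trans, I/PPh3 trans); (CO/PPh3 trans, I/NH3 trans); (CO/I trans, NH3/PPh3 trans).
Each arrangement has an internal mirror plane or centre of symmetry, so none is chiral.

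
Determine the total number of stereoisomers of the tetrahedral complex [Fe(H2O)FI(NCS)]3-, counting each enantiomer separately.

All four vertices of a tetrahedron are equivalent and mutually adjacent, so cis/trans isomerism cannot arise.
Only one geometric arrangement is possible; it has no improper symmetry element, so it exists as a pair of enantiomers (2 stereoisomers).

2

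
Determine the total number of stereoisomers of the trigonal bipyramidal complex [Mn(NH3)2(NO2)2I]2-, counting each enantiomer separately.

In a trigonal bipyramid the two axial positions differ from the three equatorial ones.
Systematic enumeration (placing each ligand type in turn and discarding arrangements equivalent by rotation or reflection) gives 5 geometric isomers.
One of these lacks any improper symmetry element and so occurs as an enantiomeric pair, giving 5 + 1 = 6 stereoisomers in total.

6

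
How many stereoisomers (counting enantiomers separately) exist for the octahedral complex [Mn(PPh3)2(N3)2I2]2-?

Systematic placement gives 5 geometric isomers: PPh3 trans, N3 trans, I trans; PPh3 cis, N3 cis, I trans; PPh3 trans, N3 cis, I cis; PPh3 cis, N3 cis, I cis (chiral); PPh3 cis, N3 trans, I cis.
One of these lacks any improper symmetry element and so occurs as an enantiomeric pair, giving 5 + 1 = 6 stereoisomers in total.

6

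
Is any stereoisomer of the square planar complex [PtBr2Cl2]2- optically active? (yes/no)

no

Working through the distinct placements yields 2 geometric isomers: Br cis; Br trans.
Each arrangement has an internal mirror plane or centre of symmetry, so none is chiral.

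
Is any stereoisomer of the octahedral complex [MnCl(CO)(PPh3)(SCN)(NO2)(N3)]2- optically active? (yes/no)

yes

The six octahedral sites form three mutually perpendicular trans pairs.
Exhaustive case analysis gives 15 geometric isomers.
Of these, 15 lack any improper symmetry element and so occur as enantiomeric pairs, giving 15 + 15 = 30 stereoisomers in total.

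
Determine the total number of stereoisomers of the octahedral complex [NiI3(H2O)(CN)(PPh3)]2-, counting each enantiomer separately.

In an octahedral complex each vertex has one trans partner and four cis neighbours.
There are 4 geometric isomers: I mer (3 arrangements); I fac (chiral).
One of these lacks any improper symmetry element and so occurs as an enantiomeric pair, giving 4 + 1 = 5 stereoisomers in total.

5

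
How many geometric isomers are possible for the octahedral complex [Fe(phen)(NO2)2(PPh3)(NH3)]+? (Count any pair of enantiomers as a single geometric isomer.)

The six octahedral sites form three mutually perpendicular trans pairs.
Each phen is bidentate and must span two cis positions.
There are 4 geometric isomers: NO2 cis (3 arrangements, 2 chiral); NO2 trans.

4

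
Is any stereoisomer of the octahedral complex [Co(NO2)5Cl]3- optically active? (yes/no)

no

Only one geometric arrangement is possible.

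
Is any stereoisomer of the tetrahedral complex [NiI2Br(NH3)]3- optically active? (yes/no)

In a tetrahedral complex all four positions are equivalent and every pair of ligands is adjacent — there is no cis/trans distinction.
Only one geometric arrangement is possible.

no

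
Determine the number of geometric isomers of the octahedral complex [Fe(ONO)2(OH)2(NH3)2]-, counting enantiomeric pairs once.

5

The distinct arrangements are (5 in all): ONO trans, OH trans, NH3 trans; ONO cis, OH cis, NH3 trans; ONO trans, OH cis, NH3 cis; ONO cis, OH cis, NH3 cis (chiral); ONO cis, OH trans, NH3 cis.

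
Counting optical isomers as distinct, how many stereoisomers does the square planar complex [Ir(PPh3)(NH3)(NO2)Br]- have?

3

A square has two trans pairs of vertices; adjacent vertices are cis.
The distinct arrangements are (3 in all): (Br/NO2 trans, NH3/PPh3 trans); (Br/PPh3 trans, NH3/NO2 trans); (Br/NH3 trans, NO2/PPh3 trans).
Each arrangement has an internal mirror plane or centre of symmetry, so none is chiral.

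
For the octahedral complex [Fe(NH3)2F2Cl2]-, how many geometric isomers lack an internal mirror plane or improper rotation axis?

1

In an octahedral complex each vertex has one trans partner and four cis neighbours.
Systematic placement gives 5 geometric isomers: NH3 trans, F trans, Cl trans; NH3 cis, F cis, Cl trans; NH3 trans, F cis, Cl cis; NH3 cis, F cis, Cl cis (chiral); NH3 cis, F trans, Cl cis.
One of these lacks any improper symmetry element and so occurs as an enantiomeric pair, giving 5 + 1 = 6 stereoisomers in total.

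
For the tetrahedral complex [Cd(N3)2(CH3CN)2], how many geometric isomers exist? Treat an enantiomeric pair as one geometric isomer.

1

In a tetrahedral complex all four positions are equivalent and every pair of ligands is adjacent — there is no cis/trans distinction.
Only one geometric arrangement is possible.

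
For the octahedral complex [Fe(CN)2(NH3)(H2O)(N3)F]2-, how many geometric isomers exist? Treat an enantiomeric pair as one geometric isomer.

Systematic enumeration (placing each ligand type in turn and discarding arrangements equivalent by rotation or reflection) gives 9 geometric isomers.

9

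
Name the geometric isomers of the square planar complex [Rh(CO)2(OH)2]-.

A square has two trans pairs of vertices; adjacent vertices are cis.
Systematic placement gives 2 geometric isomers: CO cis; CO trans.

cis and trans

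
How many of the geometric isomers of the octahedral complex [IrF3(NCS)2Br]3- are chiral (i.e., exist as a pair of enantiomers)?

The six octahedral sites form three mutually perpendicular trans pairs.
Working through the distinct placements yields 3 geometric isomers: F mer, NCS trans; F fac, NCS cis; F mer, NCS cis.
Each arrangement has an internal mirror plane or centre of symmetry, so none is chiral.

0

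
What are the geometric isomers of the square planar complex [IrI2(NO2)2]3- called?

In a square planar complex each vertex has one trans partner and two cis neighbours.
The distinct arrangements are (2 in all): I cis; I trans.

cis and trans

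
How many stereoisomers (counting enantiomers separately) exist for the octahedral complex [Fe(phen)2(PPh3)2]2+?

3

The six octahedral sites form three mutually perpendicular trans pairs.
Each phen is bidentate and must span two cis positions.
Systematic placement gives 2 geometric isomers: PPh3 trans; PPh3 cis (chiral).
One of these lacks any improper symmetry element and so occurs as an enantiomeric pair, giving 2 + 1 = 3 stereoisomers in total.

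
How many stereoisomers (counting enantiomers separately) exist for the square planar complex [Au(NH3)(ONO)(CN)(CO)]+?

3

A square has two trans pairs of vertices; adjacent vertices are cis.
The distinct arrangements are (3 in all): (CN/NH3 trans, CO/ONO trans); (CN/ONO trans, CO/NH3 trans); (CN/CO trans, NH3/ONO trans).
Each arrangement has an internal mirror plane or centre of symmetry, so none is chiral.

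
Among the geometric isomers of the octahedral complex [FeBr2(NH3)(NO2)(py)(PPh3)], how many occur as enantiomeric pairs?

6

Exhaustive case analysis gives 9 geometric isomers.
Of these, 6 lack any improper symmetry element and so occur as enantiomeric pairs, giving 9 + 6 = 15 stereoisomers in total.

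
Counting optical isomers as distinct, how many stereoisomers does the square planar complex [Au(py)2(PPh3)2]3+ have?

In a square planar complex each vertex has one trans partner and two cis neighbours.
The distinct arrangements are (2 in all): py cis; py trans.
Each arrangement has an internal mirror plane or centre of symmetry, so none is chiral.

2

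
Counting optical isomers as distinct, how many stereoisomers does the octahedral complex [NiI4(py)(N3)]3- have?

The six octahedral sites form three mutually perpendicular trans pairs.
The distinct arrangements are (2 in all): py and N3 mutually trans; py and N3 mutually cis.
Each arrangement has an internal mirror plane or centre of symmetry, so none is chiral.

2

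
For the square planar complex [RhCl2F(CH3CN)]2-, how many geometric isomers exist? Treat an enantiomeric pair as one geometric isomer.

2

In a square planar complex each vertex has one trans partner and two cis neighbours.
The distinct arrangements are (2 in all): Cl cis; Cl trans.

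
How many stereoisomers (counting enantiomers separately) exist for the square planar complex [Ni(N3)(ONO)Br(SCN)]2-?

In a square planar complex each vertex has one trans partner and two cis neighbours.
There are 3 geometric isomers: (Br/ONO trans, N3/SCN trans); (Br/SCN trans, N3/ONO trans); (Br/N3 trans, ONO/SCN trans).
Each arrangement has an internal mirror plane or centre of symmetry, so none is chiral.

3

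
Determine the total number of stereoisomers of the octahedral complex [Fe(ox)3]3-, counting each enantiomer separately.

An octahedron has six vertices in three trans pairs; every non-trans pair is cis.
Each ox is bidentate and must span two cis positions.
Only one geometric arrangement is possible; it has no improper symmetry element, so it exists as a pair of enantiomers (2 stereoisomers).

2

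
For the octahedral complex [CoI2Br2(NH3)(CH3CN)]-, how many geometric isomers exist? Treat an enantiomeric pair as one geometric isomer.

6

An octahedron has six vertices in three trans pairs; every non-trans pair is cis.
The distinct arrangements are (6 in all): I cis, Br trans; I trans, Br trans; I cis, Br cis (3 arrangements, 2 chiral); I trans, Br cis.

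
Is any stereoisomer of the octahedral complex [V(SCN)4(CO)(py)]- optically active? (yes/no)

In an octahedral complex each vertex has one trans partner and four cis neighbours.
There are 2 geometric isomers: CO and py mutually cis; CO and py mutually trans.
Each arrangement has an internal mirror plane or centre of symmetry, so none is chiral.

no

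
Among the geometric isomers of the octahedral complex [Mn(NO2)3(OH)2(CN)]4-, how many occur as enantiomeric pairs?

The six octahedral sites form three mutually perpendicular trans pairs.
Working through the distinct placements yields 3 geometric isomers: NO2 mer, OH trans; NO2 fac, OH cis; NO2 mer, OH cis.
Each arrangement has an internal mirror plane or centre of symmetry, so none is chiral.

0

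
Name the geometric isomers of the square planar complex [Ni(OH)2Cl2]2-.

The distinct arrangements are (2 in all): OH cis; OH trans.

cis and trans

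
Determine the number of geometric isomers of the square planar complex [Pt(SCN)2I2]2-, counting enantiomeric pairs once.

2

A square has two trans pairs of vertices; adjacent vertices are cis.
There are 2 geometric isomers: SCN cis; SCN trans.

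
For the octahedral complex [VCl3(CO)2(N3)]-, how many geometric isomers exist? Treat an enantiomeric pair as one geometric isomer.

In an octahedral complex each vertex has one trans partner and four cis neighbours.
There are 3 geometric isomers: Cl mer, CO trans; Cl fac, CO cis; Cl mer, CO cis.

3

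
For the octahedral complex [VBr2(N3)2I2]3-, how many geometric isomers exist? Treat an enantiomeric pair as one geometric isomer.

The distinct arrangements are (5 in all): Br trans, N3 trans, I trans; Br trans, N3 cis, I cis; Br cis, N3 trans, I cis; Br cis, N3 cis, I cis (chiral); Br cis, N3 cis, I trans.

5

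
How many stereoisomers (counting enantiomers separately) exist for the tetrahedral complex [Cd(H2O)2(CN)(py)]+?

All four vertices of a tetrahedron are equivalent and mutually adjacent, so cis/trans isomerism cannot arise.
Only one geometric arrangement is possible.

1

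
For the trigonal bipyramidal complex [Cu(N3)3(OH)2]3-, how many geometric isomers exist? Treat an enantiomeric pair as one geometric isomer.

A trigonal bipyramid has two axial and three equatorial sites, which are chemically inequivalent.
Systematic placement gives 3 geometric isomers: OH both equatorial; OH one axial, one equatorial; OH both axial.

3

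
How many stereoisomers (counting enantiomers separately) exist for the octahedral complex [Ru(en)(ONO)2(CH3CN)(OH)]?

Each en is bidentate and must span two cis positions.
Working through the distinct placements yields 4 geometric isomers: ONO cis (3 arrangements, 2 chiral); ONO trans.
Of these, 2 lack any improper symmetry element and so occur as enantiomeric pairs, giving 4 + 2 = 6 stereoisomers in total.

6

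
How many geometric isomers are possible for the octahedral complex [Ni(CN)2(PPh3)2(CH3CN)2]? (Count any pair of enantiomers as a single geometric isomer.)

5

The six octahedral sites form three mutually perpendicular trans pairs.
Working through the distinct placements yields 5 geometric isomers: CN trans, PPh3 trans, CH3CN trans; CN cis, PPh3 cis, CH3CN trans; CN cis, PPh3 trans, CH3CN cis; CN cis, PPh3 cis, CH3CN cis (chiral); CN trans, PPh3 cis, CH3CN cis.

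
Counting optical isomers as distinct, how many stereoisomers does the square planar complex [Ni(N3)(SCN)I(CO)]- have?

3

A square has two trans pairs of vertices; adjacent vertices are cis.
Systematic placement gives 3 geometric isomers: (CO/N3 trans, I/SCN trans); (CO/SCN trans, I/N3 trans); (CO/I trans, N3/SCN trans).
Each arrangement has an internal mirror plane or centre of symmetry, so none is chiral.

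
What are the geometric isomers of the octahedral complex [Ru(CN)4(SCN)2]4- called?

cis and trans

The distinct arrangements are (2 in all): SCN trans; SCN cis.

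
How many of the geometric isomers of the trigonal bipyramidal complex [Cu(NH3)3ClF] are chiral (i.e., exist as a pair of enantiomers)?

In a trigonal bipyramid the two axial positions differ from the three equatorial ones.
Systematic placement gives 4 geometric isomers: Cl axial, F axial; Cl axial, F equatorial; Cl equatorial, F axial; Cl equatorial, F equatorial.
Each arrangement has an internal mirror plane or centre of symmetry, so none is chiral.

0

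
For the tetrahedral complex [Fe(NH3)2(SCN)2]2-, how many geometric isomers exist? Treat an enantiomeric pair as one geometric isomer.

1

Only one geometric arrangement is possible.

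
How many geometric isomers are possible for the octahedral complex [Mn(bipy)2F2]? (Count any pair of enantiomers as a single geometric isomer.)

2

An octahedron has six vertices in three trans pairs; every non-trans pair is cis.
Each bipy is bidentate and must span two cis positions.
There are 2 geometric isomers: F trans; F cis (chiral).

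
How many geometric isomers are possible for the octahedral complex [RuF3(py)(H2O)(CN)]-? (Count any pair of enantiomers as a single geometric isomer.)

In an octahedral complex each vertex has one trans partner and four cis neighbours.
Systematic placement gives 4 geometric isomers: F mer (3 arrangements); F fac (chiral).

4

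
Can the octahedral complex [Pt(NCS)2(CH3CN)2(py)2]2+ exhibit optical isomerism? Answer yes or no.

There are 5 geometric isomers: NCS trans, CH3CN trans, py trans; NCS cis, CH3CN trans, py cis; NCS cis, CH3CN cis, py trans; NCS cis, CH3CN cis, py cis (chiral); NCS trans, CH3CN cis, py cis.
One of these lacks any improper symmetry element and so occurs as an enantiomeric pair, giving 5 + 1 = 6 stereoisomers in total.

yes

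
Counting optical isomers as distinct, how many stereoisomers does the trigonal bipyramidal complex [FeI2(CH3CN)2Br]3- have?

A trigonal bipyramid has two axial and three equatorial sites, which are chemically inequivalent.
Systematic enumeration (placing each ligand type in turn and discarding arrangements equivalent by rotation or reflection) gives 5 geometric isomers.
One of these lacks any improper symmetry element and so occurs as an enantiomeric pair, giving 5 + 1 = 6 stereoisomers in total.

6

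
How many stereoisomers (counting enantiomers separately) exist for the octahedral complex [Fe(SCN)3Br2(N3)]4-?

3

The distinct arrangements are (3 in all): SCN mer, Br trans; SCN mer, Br cis; SCN fac, Br cis.
Each arrangement has an internal mirror plane or centre of symmetry, so none is chiral.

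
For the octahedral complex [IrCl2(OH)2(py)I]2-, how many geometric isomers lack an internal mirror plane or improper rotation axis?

2

The six octahedral sites form three mutually perpendicular trans pairs.
Working through the distinct placements yields 6 geometric isomers: Cl trans, OH cis; Cl trans, OH trans; Cl cis, OH cis (3 arrangements, 2 chiral); Cl cis, OH trans.
Of these, 2 lack any improper symmetry element and so occur as enantiomeric pairs, giving 6 + 2 = 8 stereoisomers in total.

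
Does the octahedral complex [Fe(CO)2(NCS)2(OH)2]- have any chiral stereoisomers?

yes

Working through the distinct placements yields 5 geometric isomers: CO trans, NCS trans, OH trans; CO trans, NCS cis, OH cis; CO cis, NCS cis, OH trans; CO cis, NCS cis, OH cis (chiral); CO cis, NCS trans, OH cis.
One of these lacks any improper symmetry element and so occurs as an enantiomeric pair, giving 5 + 1 = 6 stereoisomers in total.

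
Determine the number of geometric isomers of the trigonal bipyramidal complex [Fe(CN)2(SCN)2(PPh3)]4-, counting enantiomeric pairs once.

5

In a trigonal bipyramid the two axial positions differ from the three equatorial ones.
Placing the ligands in turn and identifying arrangements related by rotation or reflection leaves 5 distinct geometric isomers.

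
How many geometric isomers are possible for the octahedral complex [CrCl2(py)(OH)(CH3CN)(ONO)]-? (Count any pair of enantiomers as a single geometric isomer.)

9

The six octahedral sites form three mutually perpendicular trans pairs.
Placing the ligands in turn and identifying arrangements related by rotation or reflection leaves 9 distinct geometric isomers.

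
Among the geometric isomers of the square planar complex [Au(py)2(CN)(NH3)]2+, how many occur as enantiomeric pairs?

0

In a square planar complex each vertex has one trans partner and two cis neighbours.
Systematic placement gives 2 geometric isomers: py cis; py trans.
Each arrangement has an internal mirror plane or centre of symmetry, so none is chiral.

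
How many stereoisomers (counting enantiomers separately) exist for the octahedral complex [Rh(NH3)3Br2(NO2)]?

3

An octahedron has six vertices in three trans pairs; every non-trans pair is cis.
Working through the distinct placements yields 3 geometric isomers: NH3 mer, Br trans; NH3 fac, Br cis; NH3 mer, Br cis.
Each arrangement has an internal mirror plane or centre of symmetry, so none is chiral.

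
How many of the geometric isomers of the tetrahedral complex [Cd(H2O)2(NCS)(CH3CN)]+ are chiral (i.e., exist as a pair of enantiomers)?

Only one geometric arrangement is possible.

0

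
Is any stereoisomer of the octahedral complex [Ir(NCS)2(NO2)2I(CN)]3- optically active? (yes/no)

An octahedron has six vertices in three trans pairs; every non-trans pair is cis.
The distinct arrangements are (6 in all): NCS trans, NO2 trans; NCS cis, NO2 cis (3 arrangements, 2 chiral); NCS cis, NO2 trans; NCS trans, NO2 cis.
Of these, 2 lack any improper symmetry element and so occur as enantiomeric pairs, giving 6 + 2 = 8 stereoisomers in total.

yes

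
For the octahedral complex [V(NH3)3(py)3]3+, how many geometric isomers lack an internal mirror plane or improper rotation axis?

An octahedron has six vertices in three trans pairs; every non-trans pair is cis.
There are 2 geometric isomers: NH3 mer; NH3 fac.
Each arrangement has an internal mirror plane or centre of symmetry, so none is chiral.

0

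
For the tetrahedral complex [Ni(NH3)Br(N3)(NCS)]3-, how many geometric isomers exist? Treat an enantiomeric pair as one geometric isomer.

1

In a tetrahedral complex all four positions are equivalent and every pair of ligands is adjacent — there is no cis/trans distinction.
Only one geometric arrangement is possible; it has no improper symmetry element, so it exists as a pair of enantiomers (2 stereoisomers).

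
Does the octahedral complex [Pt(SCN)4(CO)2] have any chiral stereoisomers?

The distinct arrangements are (2 in all): CO trans; CO cis.
Each arrangement has an internal mirror plane or centre of symmetry, so none is chiral.

no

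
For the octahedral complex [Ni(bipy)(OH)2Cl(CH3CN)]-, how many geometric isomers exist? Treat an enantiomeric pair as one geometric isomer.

An octahedron has six vertices in three trans pairs; every non-trans pair is cis.
Each bipy is bidentate and must span two cis positions.
Working through the distinct placements yields 4 geometric isomers: OH cis (3 arrangements, 2 chiral); OH trans.

4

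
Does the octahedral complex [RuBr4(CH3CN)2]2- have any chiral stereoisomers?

no

In an octahedral complex each vertex has one trans partner and four cis neighbours.
There are 2 geometric isomers: CH3CN trans; CH3CN cis.
Each arrangement has an internal mirror plane or centre of symmetry, so none is chiral.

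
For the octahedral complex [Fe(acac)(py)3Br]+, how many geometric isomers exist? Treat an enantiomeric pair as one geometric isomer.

The six octahedral sites form three mutually perpendicular trans pairs.
Each acac is bidentate and must span two cis positions.
There are 2 geometric isomers: py mer; py fac.

2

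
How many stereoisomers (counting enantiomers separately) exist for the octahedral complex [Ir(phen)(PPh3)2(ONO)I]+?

Each phen is bidentate and must span two cis positions.
There are 4 geometric isomers: PPh3 cis (3 arrangements, 2 chiral); PPh3 trans.
Of these, 2 lack any improper symmetry element and so occur as enantiomeric pairs, giving 4 + 2 = 6 stereoisomers in total.

6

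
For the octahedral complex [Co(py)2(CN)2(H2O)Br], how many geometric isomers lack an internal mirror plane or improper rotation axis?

An octahedron has six vertices in three trans pairs; every non-trans pair is cis.
There are 6 geometric isomers: py trans, CN cis; py cis, CN cis (3 arrangements, 2 chiral); py trans, CN trans; py cis, CN trans.
Of these, 2 lack any improper symmetry element and so occur as enantiomeric pairs, giving 6 + 2 = 8 stereoisomers in total.

2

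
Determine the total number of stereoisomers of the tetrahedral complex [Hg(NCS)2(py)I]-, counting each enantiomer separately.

1

Only one geometric arrangement is possible.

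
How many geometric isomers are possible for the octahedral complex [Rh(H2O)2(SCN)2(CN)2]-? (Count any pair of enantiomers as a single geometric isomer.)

In an octahedral complex each vertex has one trans partner and four cis neighbours.
Systematic placement gives 5 geometric isomers: H2O trans, SCN trans, CN trans; H2O cis, SCN cis, CN trans; H2O cis, SCN trans, CN cis; H2O cis, SCN cis, CN cis (chiral); H2O trans, SCN cis, CN cis.

5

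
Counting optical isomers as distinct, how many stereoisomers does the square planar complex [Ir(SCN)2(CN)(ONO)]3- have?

2

Working through the distinct placements yields 2 geometric isomers: SCN cis; SCN trans.
Each arrangement has an internal mirror plane or centre of symmetry, so none is chiral.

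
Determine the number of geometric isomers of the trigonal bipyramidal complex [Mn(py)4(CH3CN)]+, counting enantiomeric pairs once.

2

In a trigonal bipyramid the two axial positions differ from the three equatorial ones.
There are 2 geometric isomers: CH3CN axial; CH3CN equatorial.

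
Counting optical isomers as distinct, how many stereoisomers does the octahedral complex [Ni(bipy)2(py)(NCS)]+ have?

An octahedron has six vertices in three trans pairs; every non-trans pair is cis.
Each bipy is bidentate and must span two cis positions.
The distinct arrangements are (2 in all): py and NCS mutually cis (chiral); py and NCS mutually trans.
One of these lacks any improper symmetry element and so occurs as an enantiomeric pair, giving 2 + 1 = 3 stereoisomers in total.

3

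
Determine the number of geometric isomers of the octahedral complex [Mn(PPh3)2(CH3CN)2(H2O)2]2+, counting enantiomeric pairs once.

The six octahedral sites form three mutually perpendicular trans pairs.
The distinct arrangements are (5 in all): PPh3 trans, CH3CN trans, H2O trans; PPh3 cis, CH3CN trans, H2O cis; PPh3 trans, CH3CN cis, H2O cis; PPh3 cis, CH3CN cis, H2O cis (chiral); PPh3 cis, CH3CN cis, H2O trans.

5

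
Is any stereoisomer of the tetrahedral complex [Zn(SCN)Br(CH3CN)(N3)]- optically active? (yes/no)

All four vertices of a tetrahedron are equivalent and mutually adjacent, so cis/trans isomerism cannot arise.
Only one geometric arrangement is possible; it has no improper symmetry element, so it exists as a pair of enantiomers (2 stereoisomers).

yes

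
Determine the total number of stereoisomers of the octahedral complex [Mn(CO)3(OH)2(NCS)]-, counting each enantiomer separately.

3

The six octahedral sites form three mutually perpendicular trans pairs.
Systematic placement gives 3 geometric isomers: CO mer, OH trans; CO mer, OH cis; CO fac, OH cis.
Each arrangement has an internal mirror plane or centre of symmetry, so none is chiral.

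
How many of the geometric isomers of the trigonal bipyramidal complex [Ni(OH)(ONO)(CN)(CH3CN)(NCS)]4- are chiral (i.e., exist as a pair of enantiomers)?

10

Systematic enumeration (placing each ligand type in turn and discarding arrangements equivalent by rotation or reflection) gives 10 geometric isomers.
Of these, 10 lack any improper symmetry element and so occur as enantiomeric pairs, giving 10 + 10 = 20 stereoisomers in total.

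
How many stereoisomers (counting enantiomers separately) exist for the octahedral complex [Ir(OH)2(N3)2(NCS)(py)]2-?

8

An octahedron has six vertices in three trans pairs; every non-trans pair is cis.
There are 6 geometric isomers: OH cis, N3 trans; OH trans, N3 trans; OH cis, N3 cis (3 arrangements, 2 chiral); OH trans, N3 cis.
Of these, 2 lack any improper symmetry element and so occur as enantiomeric pairs, giving 6 + 2 = 8 stereoisomers in total.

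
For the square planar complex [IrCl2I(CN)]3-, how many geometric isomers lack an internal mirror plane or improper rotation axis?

0

In a square planar complex each vertex has one trans partner and two cis neighbours.
Working through the distinct placements yields 2 geometric isomers: Cl cis; Cl trans.
Each arrangement has an internal mirror plane or centre of symmetry, so none is chiral.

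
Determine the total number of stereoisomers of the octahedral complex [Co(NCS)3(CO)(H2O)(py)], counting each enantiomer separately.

5

An octahedron has six vertices in three trans pairs; every non-trans pair is cis.
Working through the distinct placements yields 4 geometric isomers: NCS mer (3 arrangements); NCS fac (chiral).
One of these lacks any improper symmetry element and so occurs as an enantiomeric pair, giving 4 + 1 = 5 stereoisomers in total.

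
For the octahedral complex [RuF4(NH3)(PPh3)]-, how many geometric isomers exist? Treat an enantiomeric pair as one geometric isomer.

In an octahedral complex each vertex has one trans partner and four cis neighbours.
Systematic placement gives 2 geometric isomers: NH3 and PPh3 mutually trans; NH3 and PPh3 mutually cis.

2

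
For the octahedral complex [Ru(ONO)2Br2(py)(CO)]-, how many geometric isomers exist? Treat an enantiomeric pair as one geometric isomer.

An octahedron has six vertices in three trans pairs; every non-trans pair is cis.
Working through the distinct placements yields 6 geometric isomers: ONO cis, Br trans; ONO trans, Br trans; ONO cis, Br cis (3 arrangements, 2 chiral); ONO trans, Br cis.

6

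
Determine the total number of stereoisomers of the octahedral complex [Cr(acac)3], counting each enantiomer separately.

Each acac is bidentate and must span two cis positions.
Only one geometric arrangement is possible; it has no improper symmetry element, so it exists as a pair of enantiomers (2 stereoisomers).

2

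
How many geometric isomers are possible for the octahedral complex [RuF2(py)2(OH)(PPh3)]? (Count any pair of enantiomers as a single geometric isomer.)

6

An octahedron has six vertices in three trans pairs; every non-trans pair is cis.
The distinct arrangements are (6 in all): F trans, py trans; F trans, py cis; F cis, py trans; F cis, py cis (3 arrangements, 2 chiral).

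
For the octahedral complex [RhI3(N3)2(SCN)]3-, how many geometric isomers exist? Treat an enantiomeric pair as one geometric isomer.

3

In an octahedral complex each vertex has one trans partner and four cis neighbours.
There are 3 geometric isomers: I mer, N3 cis; I mer, N3 trans; I fac, N3 cis.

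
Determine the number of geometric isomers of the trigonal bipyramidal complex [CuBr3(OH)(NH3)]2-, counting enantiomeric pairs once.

Working through the distinct placements yields 4 geometric isomers: OH equatorial, NH3 equatorial; OH equatorial, NH3 axial; OH axial, NH3 equatorial; OH axial, NH3 axial.

4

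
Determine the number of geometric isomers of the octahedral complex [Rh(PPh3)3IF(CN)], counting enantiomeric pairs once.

4

In an octahedral complex each vertex has one trans partner and four cis neighbours.
Systematic placement gives 4 geometric isomers: PPh3 mer (3 arrangements); PPh3 fac (chiral).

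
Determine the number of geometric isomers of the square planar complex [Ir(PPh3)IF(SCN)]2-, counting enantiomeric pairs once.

3

Systematic placement gives 3 geometric isomers: (F/PPh3 trans, I/SCN trans); (F/SCN trans, I/PPh3 trans); (F/I trans, PPh3/SCN trans).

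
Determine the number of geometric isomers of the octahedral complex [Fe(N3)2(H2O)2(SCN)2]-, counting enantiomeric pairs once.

In an octahedral complex each vertex has one trans partner and four cis neighbours.
Working through the distinct placements yields 5 geometric isomers: N3 trans, H2O trans, SCN trans; N3 cis, H2O trans, SCN cis; N3 cis, H2O cis, SCN trans; N3 cis, H2O cis, SCN cis (chiral); N3 trans, H2O cis, SCN cis.

5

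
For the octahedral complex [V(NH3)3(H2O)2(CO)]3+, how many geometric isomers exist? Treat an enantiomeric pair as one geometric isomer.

The six octahedral sites form three mutually perpendicular trans pairs.
There are 3 geometric isomers: NH3 mer, H2O cis; NH3 mer, H2O trans; NH3 fac, H2O cis.

3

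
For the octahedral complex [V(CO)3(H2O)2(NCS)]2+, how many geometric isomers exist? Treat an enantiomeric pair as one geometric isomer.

3

The six octahedral sites form three mutually perpendicular trans pairs.
There are 3 geometric isomers: CO mer, H2O cis; CO mer, H2O trans; CO fac, H2O cis.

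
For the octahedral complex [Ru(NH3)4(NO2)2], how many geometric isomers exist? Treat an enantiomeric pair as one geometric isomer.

2

In an octahedral complex each vertex has one trans partner and four cis neighbours.
Working through the distinct placements yields 2 geometric isomers: NO2 trans; NO2 cis.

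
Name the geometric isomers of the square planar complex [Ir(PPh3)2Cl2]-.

cis and trans

Systematic placement gives 2 geometric isomers: PPh3 cis; PPh3 trans.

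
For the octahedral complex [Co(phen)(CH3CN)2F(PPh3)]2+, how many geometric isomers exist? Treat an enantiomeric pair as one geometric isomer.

4

An octahedron has six vertices in three trans pairs; every non-trans pair is cis.
Each phen is bidentate and must span two cis positions.
Systematic placement gives 4 geometric isomers: CH3CN trans; CH3CN cis (3 arrangements, 2 chiral).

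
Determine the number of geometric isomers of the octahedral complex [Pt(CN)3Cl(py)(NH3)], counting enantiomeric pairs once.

4

The six octahedral sites form three mutually perpendicular trans pairs.
Working through the distinct placements yields 4 geometric isomers: CN mer (3 arrangements); CN fac (chiral).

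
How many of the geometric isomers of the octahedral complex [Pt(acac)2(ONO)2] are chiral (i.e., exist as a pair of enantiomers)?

In an octahedral complex each vertex has one trans partner and four cis neighbours.
Each acac is bidentate and must span two cis positions.
The distinct arrangements are (2 in all): ONO trans; ONO cis (chiral).
One of these lacks any improper symmetry element and so occurs as an enantiomeric pair, giving 2 + 1 = 3 stereoisomers in total.

1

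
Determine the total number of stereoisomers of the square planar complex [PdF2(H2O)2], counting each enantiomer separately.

2

There are 2 geometric isomers: F cis; F trans.
Each arrangement has an internal mirror plane or centre of symmetry, so none is chiral.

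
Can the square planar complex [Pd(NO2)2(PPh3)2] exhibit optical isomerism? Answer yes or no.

no

In a square planar complex each vertex has one trans partner and two cis neighbours.
The distinct arrangements are (2 in all): NO2 cis; NO2 trans.
Each arrangement has an internal mirror plane or centre of symmetry, so none is chiral.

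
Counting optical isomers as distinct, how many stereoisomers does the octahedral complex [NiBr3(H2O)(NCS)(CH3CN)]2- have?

5

There are 4 geometric isomers: Br mer (3 arrangements); Br fac (chiral).
One of these lacks any improper symmetry element and so occurs as an enantiomeric pair, giving 4 + 1 = 5 stereoisomers in total.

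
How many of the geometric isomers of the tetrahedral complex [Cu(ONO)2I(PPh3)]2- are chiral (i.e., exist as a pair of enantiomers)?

0

Only one geometric arrangement is possible.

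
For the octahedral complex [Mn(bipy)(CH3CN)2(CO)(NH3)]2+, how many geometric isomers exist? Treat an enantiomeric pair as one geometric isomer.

An octahedron has six vertices in three trans pairs; every non-trans pair is cis.
Each bipy is bidentate and must span two cis positions.
The distinct arrangements are (4 in all): CH3CN trans; CH3CN cis (3 arrangements, 2 chiral).

4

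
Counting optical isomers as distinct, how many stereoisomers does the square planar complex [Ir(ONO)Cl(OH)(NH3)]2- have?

In a square planar complex each vertex has one trans partner and two cis neighbours.
There are 3 geometric isomers: (Cl/OH trans, NH3/ONO trans); (Cl/ONO trans, NH3/OH trans); (Cl/NH3 trans, OH/ONO trans).
Each arrangement has an internal mirror plane or centre of symmetry, so none is chiral.

3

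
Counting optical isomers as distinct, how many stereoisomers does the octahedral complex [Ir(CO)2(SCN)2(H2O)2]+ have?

6

In an octahedral complex each vertex has one trans partner and four cis neighbours.
Working through the distinct placements yields 5 geometric isomers: CO trans, SCN trans, H2O trans; CO trans, SCN cis, H2O cis; CO cis, SCN trans, H2O cis; CO cis, SCN cis, H2O cis (chiral); CO cis, SCN cis, H2O trans.
One of these lacks any improper symmetry element and so occurs as an enantiomeric pair, giving 5 + 1 = 6 stereoisomers in total.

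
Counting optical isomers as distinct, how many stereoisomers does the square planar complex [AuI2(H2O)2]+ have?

A square has two trans pairs of vertices; adjacent vertices are cis.
The distinct arrangements are (2 in all): I cis; I trans.
Each arrangement has an internal mirror plane or centre of symmetry, so none is chiral.

2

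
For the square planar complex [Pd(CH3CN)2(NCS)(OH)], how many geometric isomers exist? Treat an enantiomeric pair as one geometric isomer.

2

A square has two trans pairs of vertices; adjacent vertices are cis.
Working through the distinct placements yields 2 geometric isomers: CH3CN cis; CH3CN trans.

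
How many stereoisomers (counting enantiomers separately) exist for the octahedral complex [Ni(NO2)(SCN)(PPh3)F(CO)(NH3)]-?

Exhaustive case analysis gives 15 geometric isomers.
Of these, 15 lack any improper symmetry element and so occur as enantiomeric pairs, giving 15 + 15 = 30 stereoisomers in total.

30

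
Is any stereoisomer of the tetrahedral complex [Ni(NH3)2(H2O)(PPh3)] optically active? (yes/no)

Only one geometric arrangement is possible.

no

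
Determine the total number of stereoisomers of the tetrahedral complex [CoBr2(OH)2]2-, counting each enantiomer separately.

All four vertices of a tetrahedron are equivalent and mutually adjacent, so cis/trans isomerism cannot arise.
Only one geometric arrangement is possible.

1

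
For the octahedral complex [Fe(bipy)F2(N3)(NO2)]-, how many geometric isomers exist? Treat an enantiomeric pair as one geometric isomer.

An octahedron has six vertices in three trans pairs; every non-trans pair is cis.
Each bipy is bidentate and must span two cis positions.
Working through the distinct placements yields 4 geometric isomers: F trans; F cis (3 arrangements, 2 chiral).

4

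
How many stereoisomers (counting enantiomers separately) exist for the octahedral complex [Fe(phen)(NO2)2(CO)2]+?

4

Each phen is bidentate and must span two cis positions.
The distinct arrangements are (3 in all): NO2 cis, CO trans; NO2 cis, CO cis (chiral); NO2 trans, CO cis.
One of these lacks any improper symmetry element and so occurs as an enantiomeric pair, giving 3 + 1 = 4 stereoisomers in total.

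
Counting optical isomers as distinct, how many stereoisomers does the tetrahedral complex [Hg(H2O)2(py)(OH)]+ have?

1

All four vertices of a tetrahedron are equivalent and mutually adjacent, so cis/trans isomerism cannot arise.
Only one geometric arrangement is possible.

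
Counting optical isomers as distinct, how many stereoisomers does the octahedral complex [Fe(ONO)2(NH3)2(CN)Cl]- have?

8

The distinct arrangements are (6 in all): ONO trans, NH3 trans; ONO cis, NH3 cis (3 arrangements, 2 chiral); ONO trans, NH3 cis; ONO cis, NH3 trans.
Of these, 2 lack any improper symmetry element and so occur as enantiomeric pairs, giving 6 + 2 = 8 stereoisomers in total.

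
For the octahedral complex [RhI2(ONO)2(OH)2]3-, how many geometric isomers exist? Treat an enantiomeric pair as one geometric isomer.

5

There are 5 geometric isomers: I trans, ONO trans, OH trans; I trans, ONO cis, OH cis; I cis, ONO trans, OH cis; I cis, ONO cis, OH cis (chiral); I cis, ONO cis, OH trans.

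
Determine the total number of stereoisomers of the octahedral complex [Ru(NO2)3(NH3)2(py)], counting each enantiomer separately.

3

In an octahedral complex each vertex has one trans partner and four cis neighbours.
Working through the distinct placements yields 3 geometric isomers: NO2 mer, NH3 trans; NO2 fac, NH3 cis; NO2 mer, NH3 cis.
Each arrangement has an internal mirror plane or centre of symmetry, so none is chiral.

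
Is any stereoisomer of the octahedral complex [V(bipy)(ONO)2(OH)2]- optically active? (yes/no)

yes

An octahedron has six vertices in three trans pairs; every non-trans pair is cis.
Each bipy is bidentate and must span two cis positions.
The distinct arrangements are (3 in all): ONO cis, OH trans; ONO cis, OH cis (chiral); ONO trans, OH cis.
One of these lacks any improper symmetry element and so occurs as an enantiomeric pair, giving 3 + 1 = 4 stereoisomers in total.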